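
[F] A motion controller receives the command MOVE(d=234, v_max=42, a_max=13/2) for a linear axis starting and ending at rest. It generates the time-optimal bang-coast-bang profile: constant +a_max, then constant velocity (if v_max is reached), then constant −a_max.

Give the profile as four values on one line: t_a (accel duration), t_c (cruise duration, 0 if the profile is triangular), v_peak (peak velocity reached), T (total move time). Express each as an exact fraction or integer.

t_a=6 t_c=0 v_peak=39 T=12

v_max²/a_max = 42²/(13/2) = 3528/13
234 < 3528/13 so t_c = 0
v_peak = √(234·13/2) = √1521 = 39
t_a = 39/(13/2) = 6; t_c = 0
T = 2·6 = 12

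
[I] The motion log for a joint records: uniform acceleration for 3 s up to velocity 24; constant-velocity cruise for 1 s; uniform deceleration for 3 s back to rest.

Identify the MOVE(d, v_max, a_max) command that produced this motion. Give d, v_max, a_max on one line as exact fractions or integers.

d=96 v_max=24 a_max=8

a_max = 24/3 = 8
d_a = ½·24·3 = 36; d_c = 24·1 = 24
d = 2·36 + 24 = 96
t_c = 1 > 0 → v_max = v_peak = 24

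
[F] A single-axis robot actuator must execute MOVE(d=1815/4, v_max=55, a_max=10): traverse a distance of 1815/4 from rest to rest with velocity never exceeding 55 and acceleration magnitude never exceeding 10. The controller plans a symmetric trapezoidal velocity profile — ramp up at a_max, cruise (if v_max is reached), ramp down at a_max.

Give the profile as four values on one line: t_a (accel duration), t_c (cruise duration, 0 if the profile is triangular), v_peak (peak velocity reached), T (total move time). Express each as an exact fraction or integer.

t_a=11/2 t_c=11/4 v_peak=55 T=55/4

vₘ²/aₘ = 55²/10 = 605/2
1815/4 ≥ 605/2 → trapezoidal
t_a = 55/10 = 11/2; v_peak = 55
d_cruise = 1815/4 − 605/2 = 605/4; t_c = (605/4)/55 = 11/4
T = 2·11/2 + 11/4 = 55/4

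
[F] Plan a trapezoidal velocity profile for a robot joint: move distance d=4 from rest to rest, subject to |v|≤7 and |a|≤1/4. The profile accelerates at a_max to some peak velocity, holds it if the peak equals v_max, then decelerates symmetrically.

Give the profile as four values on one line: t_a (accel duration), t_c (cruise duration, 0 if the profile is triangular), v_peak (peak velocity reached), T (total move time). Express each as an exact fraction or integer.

v_max²/a_max = 7²/(1/4) = 196
4 < 196 → triangular
v_peak = √(4·1/4) = √1 = 1
t_a = 1/(1/4) = 4; t_c = 0
T = 2·4 = 8

t_a=4 t_c=0 v_peak=1 T=8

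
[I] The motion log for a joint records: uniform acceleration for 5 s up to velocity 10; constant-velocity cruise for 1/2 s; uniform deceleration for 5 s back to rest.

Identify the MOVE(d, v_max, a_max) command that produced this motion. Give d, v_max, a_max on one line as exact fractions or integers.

a_max = 10/5 = 2
d_a = ½·10·5 = 25; d_c = 10·1/2 = 5
d = 2·25 + 5 = 55
t_c = 1/2 > 0 → v_max = v_peak = 10

d=55 v_max=10 a_max=2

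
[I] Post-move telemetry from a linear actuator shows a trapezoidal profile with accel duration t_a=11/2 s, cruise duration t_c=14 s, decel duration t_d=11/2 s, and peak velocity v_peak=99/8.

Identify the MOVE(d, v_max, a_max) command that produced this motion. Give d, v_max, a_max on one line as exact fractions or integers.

d=3861/16 v_max=99/8 a_max=9/4

a_max = (99/8)/(11/2) = 9/4
d_a = ½·99/8·11/2 = 1089/32; d_c = 99/8·14 = 693/4
d = 2·1089/32 + 693/4 = 3861/16
t_c = 14 > 0 so v_max = 99/8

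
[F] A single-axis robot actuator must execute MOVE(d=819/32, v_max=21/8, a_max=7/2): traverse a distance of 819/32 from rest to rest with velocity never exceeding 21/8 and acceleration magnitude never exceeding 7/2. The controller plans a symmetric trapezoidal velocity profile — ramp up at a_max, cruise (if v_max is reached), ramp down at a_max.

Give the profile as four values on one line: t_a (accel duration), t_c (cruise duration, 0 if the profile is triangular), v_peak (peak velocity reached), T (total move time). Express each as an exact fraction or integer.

t_a=3/4 t_c=9 v_peak=21/8 T=21/2

(v_max)²/a_max = (21/8)²/(7/2) = 63/32
819/32 ≥ 63/32 so v_max reached
t_a = (21/8)/(7/2) = 3/4; v_peak = 21/8
d_cruise = 819/32 − 63/32 = 189/8; t_c = (189/8)/(21/8) = 9
T = 2·3/4 + 9 = 21/2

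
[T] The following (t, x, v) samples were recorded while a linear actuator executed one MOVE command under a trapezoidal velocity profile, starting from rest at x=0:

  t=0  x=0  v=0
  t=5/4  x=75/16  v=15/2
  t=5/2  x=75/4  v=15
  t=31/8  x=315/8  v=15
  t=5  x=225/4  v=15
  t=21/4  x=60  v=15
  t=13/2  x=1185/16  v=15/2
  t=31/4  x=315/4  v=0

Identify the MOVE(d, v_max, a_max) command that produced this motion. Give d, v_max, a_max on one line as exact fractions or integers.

d=315/4 v_max=15 a_max=6

final state: t=31/4, x=315/4, v=0 → d = 315/4
a_max = (15/2−0)/(5/4−0) = 6
max v = 15 over t∈[5/2,21/4] → v_max = 15
check: 15·(5/2+11/4) = 315/4 ✓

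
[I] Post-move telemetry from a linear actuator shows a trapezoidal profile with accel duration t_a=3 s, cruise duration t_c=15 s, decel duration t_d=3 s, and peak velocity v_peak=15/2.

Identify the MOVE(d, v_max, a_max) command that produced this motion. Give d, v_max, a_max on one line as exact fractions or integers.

a_max = (15/2)/3 = 5/2
d_a = ½·15/2·3 = 45/4; d_c = 15/2·15 = 225/2
d = 2·45/4 + 225/2 = 135
t_c = 15 > 0 ⇒ limit active, v_max = 15/2

d=135 v_max=15/2 a_max=5/2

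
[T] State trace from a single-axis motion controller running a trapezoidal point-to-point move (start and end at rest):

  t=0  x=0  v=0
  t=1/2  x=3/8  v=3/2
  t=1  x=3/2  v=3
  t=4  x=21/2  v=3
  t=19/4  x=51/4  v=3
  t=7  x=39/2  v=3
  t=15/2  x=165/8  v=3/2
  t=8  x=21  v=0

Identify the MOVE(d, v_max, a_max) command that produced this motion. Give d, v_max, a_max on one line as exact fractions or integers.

d=21 v_max=3 a_max=3

final state: t=8, x=21, v=0 → d = 21
a_max = (3/2−0)/(1/2−0) = 3
max v = 3 over t∈[1,7] → v_max = 3
check: 3·(1+6) = 21 ✓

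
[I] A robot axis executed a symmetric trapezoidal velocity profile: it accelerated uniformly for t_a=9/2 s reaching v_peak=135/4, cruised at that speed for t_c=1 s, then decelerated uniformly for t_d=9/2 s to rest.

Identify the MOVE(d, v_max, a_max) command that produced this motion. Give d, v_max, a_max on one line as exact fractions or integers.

d=1485/8 v_max=135/4 a_max=15/2

a_max = (135/4)/(9/2) = 15/2
d_a = ½·135/4·9/2 = 1215/16; d_c = 135/4·1 = 135/4
d = 2·1215/16 + 135/4 = 1485/8
t_c = 1 > 0 so v_max = 135/4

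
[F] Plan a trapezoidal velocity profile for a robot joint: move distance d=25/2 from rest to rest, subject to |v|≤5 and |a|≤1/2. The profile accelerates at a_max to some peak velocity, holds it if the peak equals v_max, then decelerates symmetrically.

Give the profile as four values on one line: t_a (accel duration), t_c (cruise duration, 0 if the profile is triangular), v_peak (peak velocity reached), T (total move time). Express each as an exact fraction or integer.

(v_max)²/a_max = 5²/(1/2) = 50
25/2 < 50 so t_c = 0
v_peak = √(25/2·1/2) = √(25/4) = 5/2
t_a = (5/2)/(1/2) = 5; t_c = 0
T = 2·5 = 10

t_a=5 t_c=0 v_peak=5/2 T=10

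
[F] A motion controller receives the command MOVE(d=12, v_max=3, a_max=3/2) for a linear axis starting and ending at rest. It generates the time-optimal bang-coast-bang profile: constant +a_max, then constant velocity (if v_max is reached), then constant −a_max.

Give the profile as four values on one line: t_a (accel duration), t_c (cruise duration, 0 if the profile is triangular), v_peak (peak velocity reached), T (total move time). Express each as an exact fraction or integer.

t_a=2 t_c=2 v_peak=3 T=6

(v_max)²/a_max = 3²/(3/2) = 6
12 ≥ 6 so v_max reached
t_a = 3/(3/2) = 2; v_peak = 3
d_cruise = 12 − 6 = 6; t_c = 6/3 = 2
T = 2·2 + 2 = 6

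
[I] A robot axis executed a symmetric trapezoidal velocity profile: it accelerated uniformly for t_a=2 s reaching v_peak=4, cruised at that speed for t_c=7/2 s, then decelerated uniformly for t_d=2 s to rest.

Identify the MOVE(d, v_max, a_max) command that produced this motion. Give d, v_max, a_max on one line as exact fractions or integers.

d=22 v_max=4 a_max=2

a_max = 4/2 = 2
d_a = ½·4·2 = 4; d_c = 4·7/2 = 14
d = 2·4 + 14 = 22
t_c = 7/2 > 0 ⇒ limit active, v_max = 4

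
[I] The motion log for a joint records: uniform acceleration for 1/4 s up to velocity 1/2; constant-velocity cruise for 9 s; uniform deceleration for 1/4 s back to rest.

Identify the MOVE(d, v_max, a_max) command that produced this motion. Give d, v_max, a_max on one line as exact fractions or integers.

a_max = (1/2)/(1/4) = 2
d_a = ½·1/2·1/4 = 1/16; d_c = 1/2·9 = 9/2
d = 2·1/16 + 9/2 = 37/8
t_c = 9 > 0 ⇒ limit active, v_max = 1/2

d=37/8 v_max=1/2 a_max=2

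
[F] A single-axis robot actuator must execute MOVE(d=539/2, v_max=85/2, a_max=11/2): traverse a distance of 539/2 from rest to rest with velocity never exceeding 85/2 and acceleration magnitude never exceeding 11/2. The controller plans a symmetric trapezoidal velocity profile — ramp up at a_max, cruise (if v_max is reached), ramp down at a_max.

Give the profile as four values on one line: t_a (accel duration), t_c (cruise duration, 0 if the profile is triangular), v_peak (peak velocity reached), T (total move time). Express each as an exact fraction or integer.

t_a=7 t_c=0 v_peak=77/2 T=14

(v_max)²/a_max = (85/2)²/(11/2) = 7225/22
539/2 < 7225/22 so t_c = 0
v_peak = √(539/2·11/2) = √(5929/4) = 77/2
t_a = (77/2)/(11/2) = 7; t_c = 0
T = 2·7 = 14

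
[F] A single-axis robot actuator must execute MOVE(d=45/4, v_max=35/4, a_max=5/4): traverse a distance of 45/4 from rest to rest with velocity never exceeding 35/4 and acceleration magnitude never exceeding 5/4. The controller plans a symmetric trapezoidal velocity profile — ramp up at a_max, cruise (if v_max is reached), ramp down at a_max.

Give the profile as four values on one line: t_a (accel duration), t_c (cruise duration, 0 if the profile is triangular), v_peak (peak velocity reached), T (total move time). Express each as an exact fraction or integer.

(v_max)²/a_max = (35/4)²/(5/4) = 245/4
45/4 < 245/4 ⇒ no cruise
v_peak = √(45/4·5/4) = √(225/16) = 15/4
t_a = (15/4)/(5/4) = 3; t_c = 0
T = 2·3 = 6

t_a=3 t_c=0 v_peak=15/4 T=6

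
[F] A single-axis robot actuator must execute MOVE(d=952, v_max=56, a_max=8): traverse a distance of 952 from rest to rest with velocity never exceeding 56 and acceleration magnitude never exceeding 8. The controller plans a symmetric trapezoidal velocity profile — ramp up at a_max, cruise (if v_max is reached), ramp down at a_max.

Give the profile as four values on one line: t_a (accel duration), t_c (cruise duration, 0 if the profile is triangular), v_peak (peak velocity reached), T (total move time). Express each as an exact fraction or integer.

t_a=7 t_c=10 v_peak=56 T=24

vₘ²/aₘ = 56²/8 = 392
952 ≥ 392 ⇒ cruise phase
t_a = 56/8 = 7; v_peak = 56
d_cruise = 952 − 392 = 560; t_c = 560/56 = 10
T = 2·7 + 10 = 24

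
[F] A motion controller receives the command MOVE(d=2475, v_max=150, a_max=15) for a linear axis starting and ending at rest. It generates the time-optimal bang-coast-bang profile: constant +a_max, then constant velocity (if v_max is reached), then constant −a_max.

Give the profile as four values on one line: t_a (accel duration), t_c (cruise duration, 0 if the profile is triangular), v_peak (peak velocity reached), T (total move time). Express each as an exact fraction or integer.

t_a=10 t_c=13/2 v_peak=150 T=53/2

vₘ²/aₘ = 150²/15 = 1500
2475 ≥ 1500 so v_max reached
t_a = 150/15 = 10; v_peak = 150
d_cruise = 2475 − 1500 = 975; t_c = 975/150 = 13/2
T = 2·10 + 13/2 = 53/2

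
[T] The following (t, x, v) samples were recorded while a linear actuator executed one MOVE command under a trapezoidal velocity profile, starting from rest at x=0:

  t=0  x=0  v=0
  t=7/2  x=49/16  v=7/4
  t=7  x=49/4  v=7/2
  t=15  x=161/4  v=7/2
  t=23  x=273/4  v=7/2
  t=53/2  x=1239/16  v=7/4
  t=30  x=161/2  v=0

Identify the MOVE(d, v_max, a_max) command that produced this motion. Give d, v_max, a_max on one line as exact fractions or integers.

d=161/2 v_max=7/2 a_max=1/2

final state: t=30, x=161/2, v=0 → d = 161/2
a_max = (7/4−0)/(7/2−0) = 1/2
max v = 7/2 over t∈[7,23] → v_max = 7/2
check: 7/2·(7+16) = 161/2 ✓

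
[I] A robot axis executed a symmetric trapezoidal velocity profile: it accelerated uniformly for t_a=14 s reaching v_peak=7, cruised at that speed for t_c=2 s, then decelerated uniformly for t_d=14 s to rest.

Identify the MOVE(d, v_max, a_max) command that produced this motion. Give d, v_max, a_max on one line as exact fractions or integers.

a_max = 7/14 = 1/2
d_a = ½·7·14 = 49; d_c = 7·2 = 14
d = 2·49 + 14 = 112
t_c = 2 > 0 ⇒ limit active, v_max = 7

d=112 v_max=7 a_max=1/2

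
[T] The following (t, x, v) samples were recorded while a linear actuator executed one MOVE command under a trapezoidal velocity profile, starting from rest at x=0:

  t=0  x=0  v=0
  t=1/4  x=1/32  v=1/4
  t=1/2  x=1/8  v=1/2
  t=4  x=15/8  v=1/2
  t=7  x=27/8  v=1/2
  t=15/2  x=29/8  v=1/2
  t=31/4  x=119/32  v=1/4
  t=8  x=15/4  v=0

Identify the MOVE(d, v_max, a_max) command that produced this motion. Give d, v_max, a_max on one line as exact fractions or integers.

d=15/4 v_max=1/2 a_max=1

final state: t=8, x=15/4, v=0 → d = 15/4
a_max = (1/4−0)/(1/4−0) = 1
max v = 1/2 over t∈[1/2,15/2] → v_max = 1/2
check: 1/2·(1/2+7) = 15/4 ✓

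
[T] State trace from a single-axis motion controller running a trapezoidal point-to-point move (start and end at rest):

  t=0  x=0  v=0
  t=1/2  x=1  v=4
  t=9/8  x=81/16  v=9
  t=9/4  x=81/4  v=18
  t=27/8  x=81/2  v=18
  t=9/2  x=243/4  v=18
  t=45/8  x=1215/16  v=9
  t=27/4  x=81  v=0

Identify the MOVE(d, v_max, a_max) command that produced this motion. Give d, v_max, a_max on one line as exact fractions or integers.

final state: t=27/4, x=81, v=0 → d = 81
a_max = (4−0)/(1/2−0) = 8
max v = 18 over t∈[9/4,9/2] → v_max = 18
check: 18·(9/4+9/4) = 81 ✓

d=81 v_max=18 a_max=8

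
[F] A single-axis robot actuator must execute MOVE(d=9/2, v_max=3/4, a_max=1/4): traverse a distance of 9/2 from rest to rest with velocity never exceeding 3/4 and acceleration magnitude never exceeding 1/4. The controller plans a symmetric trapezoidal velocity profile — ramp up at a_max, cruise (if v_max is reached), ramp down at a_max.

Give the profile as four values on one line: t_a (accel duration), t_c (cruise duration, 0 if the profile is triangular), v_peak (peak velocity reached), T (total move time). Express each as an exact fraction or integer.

(v_max)²/a_max = (3/4)²/(1/4) = 9/4
9/2 ≥ 9/4 so v_max reached
t_a = (3/4)/(1/4) = 3; v_peak = 3/4
d_cruise = 9/2 − 9/4 = 9/4; t_c = (9/4)/(3/4) = 3
T = 2·3 + 3 = 9

t_a=3 t_c=3 v_peak=3/4 T=9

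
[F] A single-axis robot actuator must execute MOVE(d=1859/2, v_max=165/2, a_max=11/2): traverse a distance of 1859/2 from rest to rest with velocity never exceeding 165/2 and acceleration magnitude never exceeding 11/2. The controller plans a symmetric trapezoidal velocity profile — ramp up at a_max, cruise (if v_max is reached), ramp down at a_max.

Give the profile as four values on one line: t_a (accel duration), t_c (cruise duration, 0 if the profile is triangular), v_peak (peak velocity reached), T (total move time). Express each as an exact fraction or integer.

(v_max)²/a_max = (165/2)²/(11/2) = 2475/2
1859/2 < 2475/2 so t_c = 0
v_peak = √(1859/2·11/2) = √(20449/4) = 143/2
t_a = (143/2)/(11/2) = 13; t_c = 0
T = 2·13 = 26

t_a=13 t_c=0 v_peak=143/2 T=26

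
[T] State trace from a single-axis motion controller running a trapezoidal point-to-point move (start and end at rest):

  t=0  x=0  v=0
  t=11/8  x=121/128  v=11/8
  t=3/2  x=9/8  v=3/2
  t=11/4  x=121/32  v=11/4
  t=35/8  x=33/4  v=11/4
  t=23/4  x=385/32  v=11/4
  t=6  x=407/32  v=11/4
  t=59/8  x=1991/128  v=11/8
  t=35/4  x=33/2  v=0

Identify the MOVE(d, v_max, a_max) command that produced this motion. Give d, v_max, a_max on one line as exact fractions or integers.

final state: t=35/4, x=33/2, v=0 → d = 33/2
a_max = (11/8−0)/(11/8−0) = 1
max v = 11/4 over t∈[11/4,6] → v_max = 11/4
check: 11/4·(11/4+13/4) = 33/2 ✓

d=33/2 v_max=11/4 a_max=1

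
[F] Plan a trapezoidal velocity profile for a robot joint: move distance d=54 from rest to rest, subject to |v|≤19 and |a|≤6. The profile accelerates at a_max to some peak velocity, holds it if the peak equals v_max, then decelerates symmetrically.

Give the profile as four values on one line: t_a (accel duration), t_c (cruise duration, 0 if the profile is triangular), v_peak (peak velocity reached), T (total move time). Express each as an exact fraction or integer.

t_a=3 t_c=0 v_peak=18 T=6

vₘ²/aₘ = 19²/6 = 361/6
54 < 361/6 ⇒ no cruise
v_peak = √(54·6) = √324 = 18
t_a = 18/6 = 3; t_c = 0
T = 2·3 = 6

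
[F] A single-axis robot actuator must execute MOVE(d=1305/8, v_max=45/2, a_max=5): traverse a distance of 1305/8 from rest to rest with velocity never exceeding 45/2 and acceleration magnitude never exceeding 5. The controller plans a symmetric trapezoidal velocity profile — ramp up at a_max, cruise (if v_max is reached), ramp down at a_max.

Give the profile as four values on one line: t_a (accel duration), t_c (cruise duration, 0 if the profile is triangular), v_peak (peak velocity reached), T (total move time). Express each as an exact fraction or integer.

t_a=9/2 t_c=11/4 v_peak=45/2 T=47/4

v_max²/a_max = (45/2)²/5 = 405/4
1305/8 ≥ 405/4 so v_max reached
t_a = (45/2)/5 = 9/2; v_peak = 45/2
d_cruise = 1305/8 − 405/4 = 495/8; t_c = (495/8)/(45/2) = 11/4
T = 2·9/2 + 11/4 = 47/4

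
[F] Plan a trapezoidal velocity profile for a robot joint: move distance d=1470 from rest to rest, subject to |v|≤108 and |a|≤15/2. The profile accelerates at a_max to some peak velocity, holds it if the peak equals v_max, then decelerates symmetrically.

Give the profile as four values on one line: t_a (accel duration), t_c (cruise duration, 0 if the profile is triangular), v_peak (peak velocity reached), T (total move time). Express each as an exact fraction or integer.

v_max²/a_max = 108²/(15/2) = 7776/5
1470 < 7776/5 so t_c = 0
v_peak = √(1470·15/2) = √11025 = 105
t_a = 105/(15/2) = 14; t_c = 0
T = 2·14 = 28

t_a=14 t_c=0 v_peak=105 T=28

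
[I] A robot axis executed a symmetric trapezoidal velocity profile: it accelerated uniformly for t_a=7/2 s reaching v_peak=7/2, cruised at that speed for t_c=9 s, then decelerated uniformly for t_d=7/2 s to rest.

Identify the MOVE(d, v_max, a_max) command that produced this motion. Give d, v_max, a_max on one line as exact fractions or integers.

d=175/4 v_max=7/2 a_max=1

a_max = (7/2)/(7/2) = 1
d_a = ½·7/2·7/2 = 49/8; d_c = 7/2·9 = 63/2
d = 2·49/8 + 63/2 = 175/4
t_c = 9 > 0 so v_max = 7/2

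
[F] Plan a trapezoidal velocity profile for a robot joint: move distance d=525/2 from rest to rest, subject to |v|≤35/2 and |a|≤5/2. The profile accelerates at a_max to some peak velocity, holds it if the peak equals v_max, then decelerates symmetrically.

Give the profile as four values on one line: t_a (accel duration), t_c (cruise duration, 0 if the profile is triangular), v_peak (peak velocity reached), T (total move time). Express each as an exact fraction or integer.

t_a=7 t_c=8 v_peak=35/2 T=22

vₘ²/aₘ = (35/2)²/(5/2) = 245/2
525/2 ≥ 245/2 ⇒ cruise phase
t_a = (35/2)/(5/2) = 7; v_peak = 35/2
d_cruise = 525/2 − 245/2 = 140; t_c = 140/(35/2) = 8
T = 2·7 + 8 = 22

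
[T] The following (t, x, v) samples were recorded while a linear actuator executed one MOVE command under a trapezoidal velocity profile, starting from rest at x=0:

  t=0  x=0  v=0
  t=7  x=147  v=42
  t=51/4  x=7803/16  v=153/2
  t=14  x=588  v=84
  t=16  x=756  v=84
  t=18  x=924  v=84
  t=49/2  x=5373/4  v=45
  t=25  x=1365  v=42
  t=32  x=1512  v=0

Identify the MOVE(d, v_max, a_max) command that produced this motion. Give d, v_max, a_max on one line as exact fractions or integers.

final state: t=32, x=1512, v=0 → d = 1512
a_max = (42−0)/(7−0) = 6
max v = 84 over t∈[14,18] → v_max = 84
check: 84·(14+4) = 1512 ✓

d=1512 v_max=84 a_max=6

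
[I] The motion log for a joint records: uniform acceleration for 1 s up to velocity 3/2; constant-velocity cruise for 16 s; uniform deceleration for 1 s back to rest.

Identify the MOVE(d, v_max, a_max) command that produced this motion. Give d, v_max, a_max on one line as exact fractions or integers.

a_max = (3/2)/1 = 3/2
d_a = ½·3/2·1 = 3/4; d_c = 3/2·16 = 24
d = 2·3/4 + 24 = 51/2
t_c = 16 > 0 so v_max = 3/2

d=51/2 v_max=3/2 a_max=3/2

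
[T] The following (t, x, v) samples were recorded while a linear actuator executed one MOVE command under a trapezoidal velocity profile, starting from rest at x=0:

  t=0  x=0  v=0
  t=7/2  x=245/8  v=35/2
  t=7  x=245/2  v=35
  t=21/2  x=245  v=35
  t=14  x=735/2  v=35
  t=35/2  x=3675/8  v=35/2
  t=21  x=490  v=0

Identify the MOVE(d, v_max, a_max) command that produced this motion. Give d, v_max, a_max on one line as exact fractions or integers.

final state: t=21, x=490, v=0 → d = 490
a_max = (35/2−0)/(7/2−0) = 5
max v = 35 over t∈[7,14] → v_max = 35
check: 35·(7+7) = 490 ✓

d=490 v_max=35 a_max=5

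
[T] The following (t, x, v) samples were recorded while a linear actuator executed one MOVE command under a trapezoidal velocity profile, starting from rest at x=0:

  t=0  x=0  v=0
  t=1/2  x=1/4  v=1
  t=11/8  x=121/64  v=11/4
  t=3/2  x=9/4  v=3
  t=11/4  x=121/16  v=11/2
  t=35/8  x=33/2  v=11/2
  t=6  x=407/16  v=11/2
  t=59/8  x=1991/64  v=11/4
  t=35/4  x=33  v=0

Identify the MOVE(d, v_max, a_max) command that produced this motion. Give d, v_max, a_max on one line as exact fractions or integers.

final state: t=35/4, x=33, v=0 → d = 33
a_max = (1−0)/(1/2−0) = 2
max v = 11/2 over t∈[11/4,6] → v_max = 11/2
check: 11/2·(11/4+13/4) = 33 ✓

d=33 v_max=11/2 a_max=2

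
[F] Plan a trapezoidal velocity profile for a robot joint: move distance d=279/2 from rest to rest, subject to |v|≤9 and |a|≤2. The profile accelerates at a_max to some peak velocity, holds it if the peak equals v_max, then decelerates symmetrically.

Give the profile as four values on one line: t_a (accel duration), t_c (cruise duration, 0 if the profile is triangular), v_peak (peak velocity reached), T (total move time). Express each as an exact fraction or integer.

t_a=9/2 t_c=11 v_peak=9 T=20

(v_max)²/a_max = 9²/2 = 81/2
279/2 ≥ 81/2 → trapezoidal
t_a = 9/2; v_peak = 9
d_cruise = 279/2 − 81/2 = 99; t_c = 99/9 = 11
T = 2·9/2 + 11 = 20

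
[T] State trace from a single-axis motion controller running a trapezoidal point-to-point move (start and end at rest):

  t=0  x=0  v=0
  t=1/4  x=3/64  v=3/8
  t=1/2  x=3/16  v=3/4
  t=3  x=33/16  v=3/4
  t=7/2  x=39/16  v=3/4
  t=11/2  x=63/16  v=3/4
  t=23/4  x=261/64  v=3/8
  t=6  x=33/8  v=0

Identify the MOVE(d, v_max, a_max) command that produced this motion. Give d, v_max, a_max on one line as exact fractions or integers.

final state: t=6, x=33/8, v=0 → d = 33/8
a_max = (3/8−0)/(1/4−0) = 3/2
max v = 3/4 over t∈[1/2,11/2] → v_max = 3/4
check: 3/4·(1/2+5) = 33/8 ✓

d=33/8 v_max=3/4 a_max=3/2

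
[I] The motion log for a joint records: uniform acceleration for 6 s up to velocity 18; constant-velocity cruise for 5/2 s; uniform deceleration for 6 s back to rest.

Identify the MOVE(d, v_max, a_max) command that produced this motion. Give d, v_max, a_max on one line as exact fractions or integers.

d=153 v_max=18 a_max=3

a_max = 18/6 = 3
d_a = ½·18·6 = 54; d_c = 18·5/2 = 45
d = 2·54 + 45 = 153
t_c = 5/2 > 0 ⇒ limit active, v_max = 18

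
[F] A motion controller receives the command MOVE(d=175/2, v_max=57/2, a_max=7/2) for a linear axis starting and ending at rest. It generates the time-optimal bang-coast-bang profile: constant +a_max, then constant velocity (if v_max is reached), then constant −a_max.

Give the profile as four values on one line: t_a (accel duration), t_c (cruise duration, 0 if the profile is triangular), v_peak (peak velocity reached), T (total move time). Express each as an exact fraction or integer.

vₘ²/aₘ = (57/2)²/(7/2) = 3249/14
175/2 < 3249/14 so t_c = 0
v_peak = √(175/2·7/2) = √(1225/4) = 35/2
t_a = (35/2)/(7/2) = 5; t_c = 0
T = 2·5 = 10

t_a=5 t_c=0 v_peak=35/2 T=10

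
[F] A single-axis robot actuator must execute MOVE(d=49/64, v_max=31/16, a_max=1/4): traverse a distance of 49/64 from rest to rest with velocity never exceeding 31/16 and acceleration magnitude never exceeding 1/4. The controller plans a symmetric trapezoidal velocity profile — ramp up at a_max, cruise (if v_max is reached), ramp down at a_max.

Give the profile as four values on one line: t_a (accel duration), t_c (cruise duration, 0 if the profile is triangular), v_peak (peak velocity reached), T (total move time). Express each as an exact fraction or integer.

v_max²/a_max = (31/16)²/(1/4) = 961/64
49/64 < 961/64 ⇒ no cruise
v_peak = √(49/64·1/4) = √(49/256) = 7/16
t_a = (7/16)/(1/4) = 7/4; t_c = 0
T = 2·7/4 = 7/2

t_a=7/4 t_c=0 v_peak=7/16 T=7/2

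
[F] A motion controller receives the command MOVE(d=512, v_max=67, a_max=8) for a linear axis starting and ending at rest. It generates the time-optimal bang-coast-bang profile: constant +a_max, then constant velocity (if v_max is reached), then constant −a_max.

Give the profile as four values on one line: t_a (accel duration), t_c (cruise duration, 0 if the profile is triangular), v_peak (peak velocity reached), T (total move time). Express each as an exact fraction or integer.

t_a=8 t_c=0 v_peak=64 T=16

v_max²/a_max = 67²/8 = 4489/8
512 < 4489/8 ⇒ no cruise
v_peak = √(512·8) = √4096 = 64
t_a = 64/8 = 8; t_c = 0
T = 2·8 = 16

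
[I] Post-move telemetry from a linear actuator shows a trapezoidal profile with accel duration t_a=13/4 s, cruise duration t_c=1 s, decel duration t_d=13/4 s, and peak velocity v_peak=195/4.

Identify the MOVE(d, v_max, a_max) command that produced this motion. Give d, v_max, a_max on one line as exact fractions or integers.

a_max = (195/4)/(13/4) = 15
d_a = ½·195/4·13/4 = 2535/32; d_c = 195/4·1 = 195/4
d = 2·2535/32 + 195/4 = 3315/16
t_c = 1 > 0 ⇒ limit active, v_max = 195/4

d=3315/16 v_max=195/4 a_max=15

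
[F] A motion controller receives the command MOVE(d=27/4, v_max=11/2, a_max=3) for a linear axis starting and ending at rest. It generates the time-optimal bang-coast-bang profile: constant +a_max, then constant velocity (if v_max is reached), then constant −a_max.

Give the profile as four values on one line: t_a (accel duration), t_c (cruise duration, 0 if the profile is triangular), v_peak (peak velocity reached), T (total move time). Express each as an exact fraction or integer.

(v_max)²/a_max = (11/2)²/3 = 121/12
27/4 < 121/12 → triangular
v_peak = √(27/4·3) = √(81/4) = 9/2
t_a = (9/2)/3 = 3/2; t_c = 0
T = 2·3/2 = 3

t_a=3/2 t_c=0 v_peak=9/2 T=3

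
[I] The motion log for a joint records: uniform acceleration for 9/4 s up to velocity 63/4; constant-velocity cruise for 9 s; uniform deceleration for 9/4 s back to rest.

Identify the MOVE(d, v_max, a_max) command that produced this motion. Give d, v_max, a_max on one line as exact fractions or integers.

a_max = (63/4)/(9/4) = 7
d_a = ½·63/4·9/4 = 567/32; d_c = 63/4·9 = 567/4
d = 2·567/32 + 567/4 = 2835/16
t_c = 9 > 0 ⇒ limit active, v_max = 63/4

d=2835/16 v_max=63/4 a_max=7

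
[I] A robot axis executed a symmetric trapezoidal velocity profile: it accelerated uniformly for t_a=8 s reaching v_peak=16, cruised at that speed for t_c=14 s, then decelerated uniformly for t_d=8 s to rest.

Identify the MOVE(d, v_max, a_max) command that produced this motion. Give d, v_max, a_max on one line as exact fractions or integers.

a_max = 16/8 = 2
d_a = ½·16·8 = 64; d_c = 16·14 = 224
d = 2·64 + 224 = 352
t_c = 14 > 0 so v_max = 16

d=352 v_max=16 a_max=2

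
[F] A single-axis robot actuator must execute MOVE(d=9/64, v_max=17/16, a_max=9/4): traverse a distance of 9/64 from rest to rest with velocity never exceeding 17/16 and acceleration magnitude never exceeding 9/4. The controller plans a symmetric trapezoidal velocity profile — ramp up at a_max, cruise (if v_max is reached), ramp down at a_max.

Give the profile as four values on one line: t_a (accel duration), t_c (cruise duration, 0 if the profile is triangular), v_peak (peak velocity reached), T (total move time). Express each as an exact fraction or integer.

(v_max)²/a_max = (17/16)²/(9/4) = 289/576
9/64 < 289/576 → triangular
v_peak = √(9/64·9/4) = √(81/256) = 9/16
t_a = (9/16)/(9/4) = 1/4; t_c = 0
T = 2·1/4 = 1/2

t_a=1/4 t_c=0 v_peak=9/16 T=1/2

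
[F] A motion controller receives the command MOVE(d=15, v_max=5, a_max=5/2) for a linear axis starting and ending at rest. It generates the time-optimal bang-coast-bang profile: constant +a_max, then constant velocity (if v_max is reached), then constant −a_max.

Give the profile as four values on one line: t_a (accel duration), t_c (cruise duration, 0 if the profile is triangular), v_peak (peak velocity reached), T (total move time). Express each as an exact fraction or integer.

t_a=2 t_c=1 v_peak=5 T=5

vₘ²/aₘ = 5²/(5/2) = 10
15 ≥ 10 ⇒ cruise phase
t_a = 5/(5/2) = 2; v_peak = 5
d_cruise = 15 − 10 = 5; t_c = 5/5 = 1
T = 2·2 + 1 = 5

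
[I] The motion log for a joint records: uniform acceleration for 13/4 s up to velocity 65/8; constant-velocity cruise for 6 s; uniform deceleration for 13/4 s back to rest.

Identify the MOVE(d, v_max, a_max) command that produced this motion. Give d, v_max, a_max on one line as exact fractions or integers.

d=2405/32 v_max=65/8 a_max=5/2

a_max = (65/8)/(13/4) = 5/2
d_a = ½·65/8·13/4 = 845/64; d_c = 65/8·6 = 195/4
d = 2·845/64 + 195/4 = 2405/32
t_c = 6 > 0 → v_max = v_peak = 65/8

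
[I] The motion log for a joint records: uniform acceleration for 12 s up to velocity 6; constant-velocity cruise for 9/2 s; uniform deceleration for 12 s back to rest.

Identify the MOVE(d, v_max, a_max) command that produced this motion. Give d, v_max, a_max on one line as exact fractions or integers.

a_max = 6/12 = 1/2
d_a = ½·6·12 = 36; d_c = 6·9/2 = 27
d = 2·36 + 27 = 99
t_c = 9/2 > 0 ⇒ limit active, v_max = 6

d=99 v_max=6 a_max=1/2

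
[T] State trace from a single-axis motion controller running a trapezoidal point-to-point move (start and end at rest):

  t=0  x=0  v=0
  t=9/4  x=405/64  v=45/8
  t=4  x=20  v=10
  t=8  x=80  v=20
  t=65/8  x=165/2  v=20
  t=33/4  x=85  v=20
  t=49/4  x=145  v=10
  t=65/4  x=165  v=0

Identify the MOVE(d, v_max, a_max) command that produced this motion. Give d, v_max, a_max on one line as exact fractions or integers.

final state: t=65/4, x=165, v=0 → d = 165
a_max = (45/8−0)/(9/4−0) = 5/2
max v = 20 over t∈[8,33/4] → v_max = 20
check: 20·(8+1/4) = 165 ✓

d=165 v_max=20 a_max=5/2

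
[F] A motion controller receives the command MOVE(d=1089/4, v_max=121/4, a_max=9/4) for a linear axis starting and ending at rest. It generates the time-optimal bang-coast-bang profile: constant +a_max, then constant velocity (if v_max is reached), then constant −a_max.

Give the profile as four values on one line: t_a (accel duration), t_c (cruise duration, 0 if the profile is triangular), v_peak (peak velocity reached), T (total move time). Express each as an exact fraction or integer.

v_max²/a_max = (121/4)²/(9/4) = 14641/36
1089/4 < 14641/36 so t_c = 0
v_peak = √(1089/4·9/4) = √(9801/16) = 99/4
t_a = (99/4)/(9/4) = 11; t_c = 0
T = 2·11 = 22

t_a=11 t_c=0 v_peak=99/4 T=22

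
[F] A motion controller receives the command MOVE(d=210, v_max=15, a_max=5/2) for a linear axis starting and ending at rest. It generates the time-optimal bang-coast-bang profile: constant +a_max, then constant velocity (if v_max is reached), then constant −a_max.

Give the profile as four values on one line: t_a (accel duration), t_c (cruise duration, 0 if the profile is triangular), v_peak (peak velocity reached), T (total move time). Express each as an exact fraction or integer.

t_a=6 t_c=8 v_peak=15 T=20

(v_max)²/a_max = 15²/(5/2) = 90
210 ≥ 90 ⇒ cruise phase
t_a = 15/(5/2) = 6; v_peak = 15
d_cruise = 210 − 90 = 120; t_c = 120/15 = 8
T = 2·6 + 8 = 20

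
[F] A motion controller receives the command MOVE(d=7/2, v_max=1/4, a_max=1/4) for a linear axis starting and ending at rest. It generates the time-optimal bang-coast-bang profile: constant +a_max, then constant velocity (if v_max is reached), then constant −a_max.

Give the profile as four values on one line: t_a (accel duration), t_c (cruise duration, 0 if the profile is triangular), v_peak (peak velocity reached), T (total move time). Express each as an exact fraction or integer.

v_max²/a_max = (1/4)²/(1/4) = 1/4
7/2 ≥ 1/4 so v_max reached
t_a = (1/4)/(1/4) = 1; v_peak = 1/4
d_cruise = 7/2 − 1/4 = 13/4; t_c = (13/4)/(1/4) = 13
T = 2·1 + 13 = 15

t_a=1 t_c=13 v_peak=1/4 T=15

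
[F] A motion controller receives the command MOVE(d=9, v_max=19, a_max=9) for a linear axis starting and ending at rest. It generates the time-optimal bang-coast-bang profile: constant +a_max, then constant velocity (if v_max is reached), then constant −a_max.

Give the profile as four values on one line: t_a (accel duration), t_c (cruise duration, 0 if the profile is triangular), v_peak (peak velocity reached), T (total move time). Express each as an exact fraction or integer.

v_max²/a_max = 19²/9 = 361/9
9 < 361/9 → triangular
v_peak = √(9·9) = √81 = 9
t_a = 9/9 = 1; t_c = 0
T = 2·1 = 2

t_a=1 t_c=0 v_peak=9 T=2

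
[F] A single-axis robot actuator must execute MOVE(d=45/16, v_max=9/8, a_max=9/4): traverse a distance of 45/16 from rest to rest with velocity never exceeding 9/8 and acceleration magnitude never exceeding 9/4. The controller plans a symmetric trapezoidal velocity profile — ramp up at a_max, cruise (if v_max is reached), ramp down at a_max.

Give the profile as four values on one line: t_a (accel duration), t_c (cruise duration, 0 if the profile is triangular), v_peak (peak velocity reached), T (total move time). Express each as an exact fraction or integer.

v_max²/a_max = (9/8)²/(9/4) = 9/16
45/16 ≥ 9/16 so v_max reached
t_a = (9/8)/(9/4) = 1/2; v_peak = 9/8
d_cruise = 45/16 − 9/16 = 9/4; t_c = (9/4)/(9/8) = 2
T = 2·1/2 + 2 = 3

t_a=1/2 t_c=2 v_peak=9/8 T=3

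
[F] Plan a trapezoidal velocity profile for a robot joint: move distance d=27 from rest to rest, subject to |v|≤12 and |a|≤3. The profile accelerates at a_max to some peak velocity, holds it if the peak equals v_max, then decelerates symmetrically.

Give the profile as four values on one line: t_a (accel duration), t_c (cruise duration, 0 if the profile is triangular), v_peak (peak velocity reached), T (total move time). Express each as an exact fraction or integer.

v_max²/a_max = 12²/3 = 48
27 < 48 so t_c = 0
v_peak = √(27·3) = √81 = 9
t_a = 9/3 = 3; t_c = 0
T = 2·3 = 6

t_a=3 t_c=0 v_peak=9 T=6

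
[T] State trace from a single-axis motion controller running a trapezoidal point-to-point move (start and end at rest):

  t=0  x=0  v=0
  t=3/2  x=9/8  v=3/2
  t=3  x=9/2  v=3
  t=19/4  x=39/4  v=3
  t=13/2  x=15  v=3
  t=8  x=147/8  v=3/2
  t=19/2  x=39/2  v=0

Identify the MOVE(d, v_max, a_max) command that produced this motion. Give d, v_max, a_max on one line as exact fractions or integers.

d=39/2 v_max=3 a_max=1

final state: t=19/2, x=39/2, v=0 → d = 39/2
a_max = (3/2−0)/(3/2−0) = 1
max v = 3 over t∈[3,13/2] → v_max = 3
check: 3·(3+7/2) = 39/2 ✓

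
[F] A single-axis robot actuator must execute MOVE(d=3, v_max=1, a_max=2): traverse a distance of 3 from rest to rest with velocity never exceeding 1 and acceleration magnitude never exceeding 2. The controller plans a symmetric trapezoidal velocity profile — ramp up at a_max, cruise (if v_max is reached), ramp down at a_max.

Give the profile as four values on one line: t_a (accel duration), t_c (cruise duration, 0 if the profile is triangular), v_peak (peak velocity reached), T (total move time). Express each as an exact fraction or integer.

t_a=1/2 t_c=5/2 v_peak=1 T=7/2

v_max²/a_max = 1²/2 = 1/2
3 ≥ 1/2 ⇒ cruise phase
t_a = 1/2; v_peak = 1
d_cruise = 3 − 1/2 = 5/2; t_c = (5/2)/1 = 5/2
T = 2·1/2 + 5/2 = 7/2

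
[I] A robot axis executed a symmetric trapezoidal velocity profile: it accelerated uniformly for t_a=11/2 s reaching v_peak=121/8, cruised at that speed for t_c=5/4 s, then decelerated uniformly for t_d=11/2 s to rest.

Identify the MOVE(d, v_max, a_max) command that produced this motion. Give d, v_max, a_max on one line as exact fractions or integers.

a_max = (121/8)/(11/2) = 11/4
d_a = ½·121/8·11/2 = 1331/32; d_c = 121/8·5/4 = 605/32
d = 2·1331/32 + 605/32 = 3267/32
t_c = 5/4 > 0 ⇒ limit active, v_max = 121/8

d=3267/32 v_max=121/8 a_max=11/4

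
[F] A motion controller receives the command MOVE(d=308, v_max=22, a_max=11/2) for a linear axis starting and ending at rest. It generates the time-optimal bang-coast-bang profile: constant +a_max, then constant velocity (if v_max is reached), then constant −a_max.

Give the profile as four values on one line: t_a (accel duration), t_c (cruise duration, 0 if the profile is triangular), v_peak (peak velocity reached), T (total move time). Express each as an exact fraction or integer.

t_a=4 t_c=10 v_peak=22 T=18

vₘ²/aₘ = 22²/(11/2) = 88
308 ≥ 88 so v_max reached
t_a = 22/(11/2) = 4; v_peak = 22
d_cruise = 308 − 88 = 220; t_c = 220/22 = 10
T = 2·4 + 10 = 18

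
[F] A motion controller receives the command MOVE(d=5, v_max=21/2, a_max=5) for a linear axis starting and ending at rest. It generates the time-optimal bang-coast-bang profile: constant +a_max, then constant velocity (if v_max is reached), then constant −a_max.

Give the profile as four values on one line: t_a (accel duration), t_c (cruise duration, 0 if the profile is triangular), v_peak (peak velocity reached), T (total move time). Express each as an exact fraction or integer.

t_a=1 t_c=0 v_peak=5 T=2

v_max²/a_max = (21/2)²/5 = 441/20
5 < 441/20 → triangular
v_peak = √(5·5) = √25 = 5
t_a = 5/5 = 1; t_c = 0
T = 2·1 = 2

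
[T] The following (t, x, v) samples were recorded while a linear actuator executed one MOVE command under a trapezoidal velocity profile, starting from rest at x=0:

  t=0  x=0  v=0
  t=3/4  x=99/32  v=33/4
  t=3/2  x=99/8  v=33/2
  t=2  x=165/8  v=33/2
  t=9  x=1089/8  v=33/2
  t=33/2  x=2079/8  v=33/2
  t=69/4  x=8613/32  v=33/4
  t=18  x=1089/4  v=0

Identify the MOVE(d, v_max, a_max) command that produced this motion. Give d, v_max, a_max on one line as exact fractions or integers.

d=1089/4 v_max=33/2 a_max=11

final state: t=18, x=1089/4, v=0 → d = 1089/4
a_max = (33/4−0)/(3/4−0) = 11
max v = 33/2 over t∈[3/2,33/2] → v_max = 33/2
check: 33/2·(3/2+15) = 1089/4 ✓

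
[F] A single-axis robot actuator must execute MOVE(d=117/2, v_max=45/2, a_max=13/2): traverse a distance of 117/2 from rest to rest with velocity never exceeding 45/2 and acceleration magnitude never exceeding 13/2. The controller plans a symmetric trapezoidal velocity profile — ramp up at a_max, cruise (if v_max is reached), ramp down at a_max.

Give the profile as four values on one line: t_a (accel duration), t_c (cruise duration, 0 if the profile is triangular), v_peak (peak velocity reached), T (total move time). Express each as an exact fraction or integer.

(v_max)²/a_max = (45/2)²/(13/2) = 2025/26
117/2 < 2025/26 ⇒ no cruise
v_peak = √(117/2·13/2) = √(1521/4) = 39/2
t_a = (39/2)/(13/2) = 3; t_c = 0
T = 2·3 = 6

t_a=3 t_c=0 v_peak=39/2 T=6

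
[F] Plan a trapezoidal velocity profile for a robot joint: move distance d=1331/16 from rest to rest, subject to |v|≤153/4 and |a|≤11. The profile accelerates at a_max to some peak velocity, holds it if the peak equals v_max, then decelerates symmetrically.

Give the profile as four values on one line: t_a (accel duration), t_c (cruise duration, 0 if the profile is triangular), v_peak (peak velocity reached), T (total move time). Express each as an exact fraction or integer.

t_a=11/4 t_c=0 v_peak=121/4 T=11/2

v_max²/a_max = (153/4)²/11 = 23409/176
1331/16 < 23409/176 ⇒ no cruise
v_peak = √(1331/16·11) = √(14641/16) = 121/4
t_a = (121/4)/11 = 11/4; t_c = 0
T = 2·11/4 = 11/2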